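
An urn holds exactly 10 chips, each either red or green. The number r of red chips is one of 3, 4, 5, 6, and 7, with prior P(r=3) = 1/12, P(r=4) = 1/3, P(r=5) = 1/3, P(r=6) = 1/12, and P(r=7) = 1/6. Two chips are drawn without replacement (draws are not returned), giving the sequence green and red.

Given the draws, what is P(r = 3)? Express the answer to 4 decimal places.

0.0742

For each hypothesis, P(data | H) works out to: P(data | r = 3) = (7/10)(3/9) = 0.23333; P(data | r = 4) = (6/10)(4/9) = 0.26667; P(data | r = 5) = (5/10)(5/9) = 0.27778; P(data | r = 6) = (4/10)(6/9) = 0.26667; P(data | r = 7) = (3/10)(7/9) = 0.23333.
Multiplying each by its prior: 1/12 · 0.23333 = 0.019444, 1/3 · 0.26667 = 0.088889, 1/3 · 0.27778 = 0.092593, 1/12 · 0.26667 = 0.022222, 1/6 · 0.23333 = 0.038889; with total 0.26204.
So P(r = 3 | data) = (0.019444) / (0.26204) = 0.074205.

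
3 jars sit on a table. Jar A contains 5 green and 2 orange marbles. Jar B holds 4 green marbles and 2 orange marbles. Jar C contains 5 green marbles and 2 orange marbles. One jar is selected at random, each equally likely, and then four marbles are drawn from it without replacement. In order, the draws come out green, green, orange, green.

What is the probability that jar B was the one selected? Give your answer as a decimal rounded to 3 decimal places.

0.318

The likelihood of the observed sequence under each hypothesis: P(data | jar A) = (5/7)(4/6)(2/5)(3/4) = 1/7; P(data | jar B) = (4/6)(3/5)(2/4)(2/3) = 2/15; P(data | jar C) = (5/7)(4/6)(2/5)(3/4) = 1/7.
Weighting by the prior gives 1/3 · 1/7 = 1/21, 1/3 · 2/15 = 2/45, 1/3 · 1/7 = 1/21; these sum to 44/315.
By Bayes' rule, P(jar B | data) = (2/45) / (44/315) = 7/22.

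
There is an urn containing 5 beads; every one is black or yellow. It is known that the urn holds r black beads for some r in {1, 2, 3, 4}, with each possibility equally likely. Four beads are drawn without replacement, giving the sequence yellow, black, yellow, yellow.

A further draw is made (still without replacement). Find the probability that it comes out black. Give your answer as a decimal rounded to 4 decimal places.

0.3333

For each hypothesis, P(data | H) works out to: P(data | r = 1) = (4/5)(1/4)(3/3)(2/2) = 1/5; P(data | r = 2) = (3/5)(2/4)(2/3)(1/2) = 1/10; P(data | r = 3) = (2/5)(3/4)(1/3)(0/2) = 0; P(data | r = 4) = (1/5)(4/4)(0/3) = 0.
Multiplying each by its prior: 1/4 · 1/5 = 1/20, 1/4 · 1/10 = 1/40, 1/4 · 0 = 0, 1/4 · 0 = 0; summing to 3/40.
Dividing through by the total gives posterior P(r = 1 | data) = 2/3, P(r = 2 | data) = 1/3, P(r = 3 | data) = 0, P(r = 4 | data) = 0.
So P(black next | data) = Σ P(black next | H) P(H | data) = (0)(2/3) + (1)(1/3) = 1/3.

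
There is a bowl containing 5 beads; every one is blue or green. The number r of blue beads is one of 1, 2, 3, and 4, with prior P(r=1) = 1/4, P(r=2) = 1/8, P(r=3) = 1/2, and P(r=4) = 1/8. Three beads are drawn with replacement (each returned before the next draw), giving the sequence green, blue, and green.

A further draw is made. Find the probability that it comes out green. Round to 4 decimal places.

For each hypothesis, P(data | H) works out to: P(data | r = 1) = (4/5)(1/5)(4/5) = 16/125; P(data | r = 2) = (3/5)(2/5)(3/5) = 18/125; P(data | r = 3) = (2/5)(3/5)(2/5) = 12/125; P(data | r = 4) = (1/5)(4/5)(1/5) = 4/125.
Multiplying each by its prior: 1/4 · 16/125 = 4/125, 1/8 · 18/125 = 9/500, 1/2 · 12/125 = 6/125, 1/8 · 4/125 = 1/250; with total 51/500.
Normalising, the posterior is P(r = 1 | data) = 16/51, P(r = 2 | data) = 3/17, P(r = 3 | data) = 8/17, P(r = 4 | data) = 2/51.
Averaging over the posterior, P(green next | data) = (4/5)(16/51) + (3/5)(3/17) + (2/5)(8/17) + (1/5)(2/51) = 47/85.

0.5529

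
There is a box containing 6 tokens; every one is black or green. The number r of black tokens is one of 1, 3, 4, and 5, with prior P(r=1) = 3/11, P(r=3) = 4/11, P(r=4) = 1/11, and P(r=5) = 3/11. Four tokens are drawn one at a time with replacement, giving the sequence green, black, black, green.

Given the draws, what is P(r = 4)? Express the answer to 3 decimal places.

0.119

The likelihood of the observed sequence under each hypothesis: P(data | r = 1) = (5/6)(1/6)(1/6)(5/6) = 0.01929; P(data | r = 3) = (3/6)(3/6)(3/6)(3/6) = 0.0625; P(data | r = 4) = (2/6)(4/6)(4/6)(2/6) = 0.049383; P(data | r = 5) = (1/6)(5/6)(5/6)(1/6) = 0.01929.
Multiplying each by its prior: 3/11 · 0.01929 = 0.0052609, 4/11 · 0.0625 = 0.022727, 1/11 · 0.049383 = 0.0044893, 3/11 · 0.01929 = 0.0052609; these sum to 0.037738.
By Bayes' rule, P(r = 4 | data) = (0.0044893) / (0.037738) = 0.11896.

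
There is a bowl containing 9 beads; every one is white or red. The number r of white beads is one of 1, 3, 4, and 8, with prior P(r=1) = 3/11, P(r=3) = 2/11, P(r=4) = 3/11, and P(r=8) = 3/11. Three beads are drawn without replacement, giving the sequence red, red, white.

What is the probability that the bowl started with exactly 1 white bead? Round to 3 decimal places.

The likelihood of the observed sequence under each hypothesis: P(data | r = 1) = (8/9)(7/8)(1/7) = 1/9; P(data | r = 3) = (6/9)(5/8)(3/7) = 5/28; P(data | r = 4) = (5/9)(4/8)(4/7) = 10/63; P(data | r = 8) = (1/9)(0/8) = 0.
Multiplying each by its prior: 3/11 · 1/9 = 1/33, 2/11 · 5/28 = 5/154, 3/11 · 10/63 = 10/231, 3/11 · 0 = 0; these sum to 7/66.
Hence P(r = 1 | data) = (1/33) / (7/66) = 2/7.

0.286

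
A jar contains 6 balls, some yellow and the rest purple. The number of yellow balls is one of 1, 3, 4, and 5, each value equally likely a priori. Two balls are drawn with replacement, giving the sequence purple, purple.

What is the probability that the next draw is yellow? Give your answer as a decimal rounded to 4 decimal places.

0.3120

Under each hypothesis, the probability of the observed sequence is: P(data | r = 1) = (5/6)(5/6) = 25/36; P(data | r = 3) = (3/6)(3/6) = 1/4; P(data | r = 4) = (2/6)(2/6) = 1/9; P(data | r = 5) = (1/6)(1/6) = 1/36.
Weighting by the prior gives 1/4 · 25/36 = 25/144, 1/4 · 1/4 = 1/16, 1/4 · 1/9 = 1/36, 1/4 · 1/36 = 1/144; these sum to 13/48.
Dividing through by the total gives posterior P(r = 1 | data) = 25/39, P(r = 3 | data) = 3/13, P(r = 4 | data) = 4/39, P(r = 5 | data) = 1/39.
The predictive probability is P(yellow next | data) = (1/6)(25/39) + (1/2)(3/13) + (2/3)(4/39) + (5/6)(1/39) = 73/234.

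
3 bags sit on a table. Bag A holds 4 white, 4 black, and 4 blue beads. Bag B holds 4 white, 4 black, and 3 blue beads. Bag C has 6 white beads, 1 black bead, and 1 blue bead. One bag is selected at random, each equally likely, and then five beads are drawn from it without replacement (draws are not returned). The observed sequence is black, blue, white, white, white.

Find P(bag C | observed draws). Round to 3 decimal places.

Under each hypothesis, the probability of the observed sequence is: P(data | bag A) = (4/12)(4/11)(4/10)(3/9)(2/8) = 0.0040404; P(data | bag B) = (4/11)(3/10)(4/9)(3/8)(2/7) = 0.0051948; P(data | bag C) = (1/8)(1/7)(6/6)(5/5)(4/4) = 0.017857.
The prior-weighted likelihoods are 1/3 · 0.0040404 = 0.0013468, 1/3 · 0.0051948 = 0.0017316, 1/3 · 0.017857 = 0.0059524; these sum to 0.0090308.
Hence P(bag C | data) = (0.0059524) / (0.0090308) = 0.65912.

0.659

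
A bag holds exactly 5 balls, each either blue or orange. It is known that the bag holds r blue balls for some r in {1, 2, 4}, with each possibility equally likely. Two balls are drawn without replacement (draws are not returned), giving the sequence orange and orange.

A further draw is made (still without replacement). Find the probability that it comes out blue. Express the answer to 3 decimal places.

Compute the likelihood of the observed sequence for each case: P(data | r = 1) = (4/5)(3/4) = 3/5; P(data | r = 2) = (3/5)(2/4) = 3/10; P(data | r = 4) = (1/5)(0/4) = 0.
Multiplying each by its prior: 1/3 · 3/5 = 1/5, 1/3 · 3/10 = 1/10, 1/3 · 0 = 0; these sum to 3/10.
The posterior is then P(r = 1 | data) = 2/3, P(r = 2 | data) = 1/3, P(r = 4 | data) = 0.
The predictive probability is P(blue next | data) = (1/3)(2/3) + (2/3)(1/3) = 4/9.

0.444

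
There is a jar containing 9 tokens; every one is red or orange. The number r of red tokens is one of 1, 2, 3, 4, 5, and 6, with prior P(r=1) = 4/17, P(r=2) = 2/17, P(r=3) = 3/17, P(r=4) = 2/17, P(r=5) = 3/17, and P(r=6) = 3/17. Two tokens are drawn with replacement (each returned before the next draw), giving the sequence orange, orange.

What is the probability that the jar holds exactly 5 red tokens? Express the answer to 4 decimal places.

0.0818

The likelihood of the observed sequence under each hypothesis: P(data | r = 1) = (8/9)(8/9) = 0.79012; P(data | r = 2) = (7/9)(7/9) = 0.60494; P(data | r = 3) = (6/9)(6/9) = 0.44444; P(data | r = 4) = (5/9)(5/9) = 0.30864; P(data | r = 5) = (4/9)(4/9) = 0.19753; P(data | r = 6) = (3/9)(3/9) = 0.11111.
Multiplying each by its prior: 4/17 · 0.79012 = 0.18591, 2/17 · 0.60494 = 0.071169, 3/17 · 0.44444 = 0.078431, 2/17 · 0.30864 = 0.036311, 3/17 · 0.19753 = 0.034858, 3/17 · 0.11111 = 0.019608; summing to 0.42629.
Hence P(r = 5 | data) = (0.034858) / (0.42629) = 0.081772.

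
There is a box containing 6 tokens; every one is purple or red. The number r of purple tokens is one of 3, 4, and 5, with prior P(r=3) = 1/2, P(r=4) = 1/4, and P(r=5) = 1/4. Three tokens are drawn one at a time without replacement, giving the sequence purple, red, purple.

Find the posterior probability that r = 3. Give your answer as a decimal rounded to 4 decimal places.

0.4500

The likelihood of the observed sequence under each hypothesis: P(data | r = 3) = (3/6)(3/5)(2/4) = 3/20; P(data | r = 4) = (4/6)(2/5)(3/4) = 1/5; P(data | r = 5) = (5/6)(1/5)(4/4) = 1/6.
Multiplying each by its prior: 1/2 · 3/20 = 3/40, 1/4 · 1/5 = 1/20, 1/4 · 1/6 = 1/24; these sum to 1/6.
So P(r = 3 | data) = (3/40) / (1/6) = 9/20.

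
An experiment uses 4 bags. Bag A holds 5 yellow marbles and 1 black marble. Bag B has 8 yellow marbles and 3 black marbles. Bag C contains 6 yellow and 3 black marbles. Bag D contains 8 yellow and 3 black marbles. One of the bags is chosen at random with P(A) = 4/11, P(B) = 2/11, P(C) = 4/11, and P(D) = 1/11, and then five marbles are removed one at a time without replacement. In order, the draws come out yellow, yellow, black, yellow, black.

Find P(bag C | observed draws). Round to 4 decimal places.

For each hypothesis, P(data | H) works out to: P(data | bag A) = (5/6)(4/5)(1/4)(3/3)(0/2) = 0; P(data | bag B) = (8/11)(7/10)(3/9)(6/8)(2/7) = 0.036364; P(data | bag C) = (6/9)(5/8)(3/7)(4/6)(2/5) = 0.047619; P(data | bag D) = (8/11)(7/10)(3/9)(6/8)(2/7) = 0.036364.
Multiplying each by its prior: 4/11 · 0 = 0, 2/11 · 0.036364 = 0.0066116, 4/11 · 0.047619 = 0.017316, 1/11 · 0.036364 = 0.0033058; these sum to 0.027233.
Hence P(bag C | data) = (0.017316) / (0.027233) = 0.63584.

0.6358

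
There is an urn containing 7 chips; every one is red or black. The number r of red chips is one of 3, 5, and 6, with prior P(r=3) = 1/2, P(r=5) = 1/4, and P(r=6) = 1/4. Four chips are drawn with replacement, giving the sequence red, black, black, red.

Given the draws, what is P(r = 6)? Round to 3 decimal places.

0.085

For each hypothesis, P(data | H) works out to: P(data | r = 3) = (3/7)(4/7)(4/7)(3/7) = 0.059975; P(data | r = 5) = (5/7)(2/7)(2/7)(5/7) = 0.041649; P(data | r = 6) = (6/7)(1/7)(1/7)(6/7) = 0.014994.
Multiplying each by its prior: 1/2 · 0.059975 = 0.029988, 1/4 · 0.041649 = 0.010412, 1/4 · 0.014994 = 0.0037484; with total 0.044148.
Hence P(r = 6 | data) = (0.0037484) / (0.044148) = 0.084906.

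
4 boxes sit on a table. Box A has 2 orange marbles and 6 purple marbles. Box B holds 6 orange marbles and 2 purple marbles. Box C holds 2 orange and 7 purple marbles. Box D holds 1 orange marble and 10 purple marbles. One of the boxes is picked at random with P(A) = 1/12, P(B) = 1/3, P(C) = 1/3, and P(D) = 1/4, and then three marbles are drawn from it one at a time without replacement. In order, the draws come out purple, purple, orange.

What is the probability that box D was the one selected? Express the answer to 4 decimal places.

Under each hypothesis, the probability of the observed sequence is: P(data | box A) = (6/8)(5/7)(2/6) = 0.17857; P(data | box B) = (2/8)(1/7)(6/6) = 0.035714; P(data | box C) = (7/9)(6/8)(2/7) = 0.16667; P(data | box D) = (10/11)(9/10)(1/9) = 0.090909.
The prior-weighted likelihoods are 1/12 · 0.17857 = 0.014881, 1/3 · 0.035714 = 0.011905, 1/3 · 0.16667 = 0.055556, 1/4 · 0.090909 = 0.022727; these sum to 0.10507.
So P(box D | data) = (0.022727) / (0.10507) = 0.21631.

0.2163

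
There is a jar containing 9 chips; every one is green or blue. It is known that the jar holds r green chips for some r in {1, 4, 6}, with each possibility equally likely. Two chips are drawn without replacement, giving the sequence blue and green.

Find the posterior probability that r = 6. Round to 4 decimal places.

0.3913

Under each hypothesis, the probability of the observed sequence is: P(data | r = 1) = (8/9)(1/8) = 1/9; P(data | r = 4) = (5/9)(4/8) = 5/18; P(data | r = 6) = (3/9)(6/8) = 1/4.
The prior-weighted likelihoods are 1/3 · 1/9 = 1/27, 1/3 · 5/18 = 5/54, 1/3 · 1/4 = 1/12; with total 23/108.
So P(r = 6 | data) = (1/12) / (23/108) = 9/23.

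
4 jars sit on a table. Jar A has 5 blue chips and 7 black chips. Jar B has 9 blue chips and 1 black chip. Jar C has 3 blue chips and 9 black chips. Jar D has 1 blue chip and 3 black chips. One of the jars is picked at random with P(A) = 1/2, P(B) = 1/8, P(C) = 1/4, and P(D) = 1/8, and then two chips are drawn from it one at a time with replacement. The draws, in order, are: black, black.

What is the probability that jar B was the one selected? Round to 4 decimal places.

0.0033

Compute the likelihood of the observed sequence for each case: P(data | jar A) = (7/12)(7/12) = 0.34028; P(data | jar B) = (1/10)(1/10) = 0.01; P(data | jar C) = (9/12)(9/12) = 0.5625; P(data | jar D) = (3/4)(3/4) = 0.5625.
Multiplying each by its prior: 1/2 · 0.34028 = 0.17014, 1/8 · 0.01 = 0.00125, 1/4 · 0.5625 = 0.14062, 1/8 · 0.5625 = 0.070312; these sum to 0.38233.
Therefore the posterior P(jar B | data) = (0.00125) / (0.38233) = 0.0032695.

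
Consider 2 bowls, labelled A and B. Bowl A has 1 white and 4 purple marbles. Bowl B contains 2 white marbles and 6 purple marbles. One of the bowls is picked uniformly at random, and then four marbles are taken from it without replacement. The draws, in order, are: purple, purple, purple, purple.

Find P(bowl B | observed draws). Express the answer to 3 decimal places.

0.517

The likelihood of the observed sequence under each hypothesis: P(data | bowl A) = (4/5)(3/4)(2/3)(1/2) = 1/5; P(data | bowl B) = (6/8)(5/7)(4/6)(3/5) = 3/14.
Weighting by the prior gives 1/2 · 1/5 = 1/10, 1/2 · 3/14 = 3/28; these sum to 29/140.
By Bayes' rule, P(bowl B | data) = (3/28) / (29/140) = 15/29.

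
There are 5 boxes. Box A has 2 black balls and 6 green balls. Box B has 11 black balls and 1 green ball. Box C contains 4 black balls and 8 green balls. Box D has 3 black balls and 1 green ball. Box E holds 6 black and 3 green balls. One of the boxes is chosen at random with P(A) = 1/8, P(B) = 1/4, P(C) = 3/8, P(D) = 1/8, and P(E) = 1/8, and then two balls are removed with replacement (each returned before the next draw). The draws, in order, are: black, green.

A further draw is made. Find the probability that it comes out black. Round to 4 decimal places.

0.4926

Compute the likelihood of the observed sequence for each case: P(data | box A) = (2/8)(6/8) = 3/16; P(data | box B) = (11/12)(1/12) = 11/144; P(data | box C) = (4/12)(8/12) = 2/9; P(data | box D) = (3/4)(1/4) = 3/16; P(data | box E) = (6/9)(3/9) = 2/9.
The prior-weighted likelihoods are 1/8 · 3/16 = 3/128, 1/4 · 11/144 = 11/576, 3/8 · 2/9 = 1/12, 1/8 · 3/16 = 3/128, 1/8 · 2/9 = 1/36; these sum to 17/96.
The posterior is then P(box A | data) = 9/68, P(box B | data) = 11/102, P(box C | data) = 8/17, P(box D | data) = 9/68, P(box E | data) = 8/51.
Averaging over the posterior, P(black next | data) = (1/4)(9/68) + (11/12)(11/102) + (1/3)(8/17) + (3/4)(9/68) + (2/3)(8/51) = 67/136.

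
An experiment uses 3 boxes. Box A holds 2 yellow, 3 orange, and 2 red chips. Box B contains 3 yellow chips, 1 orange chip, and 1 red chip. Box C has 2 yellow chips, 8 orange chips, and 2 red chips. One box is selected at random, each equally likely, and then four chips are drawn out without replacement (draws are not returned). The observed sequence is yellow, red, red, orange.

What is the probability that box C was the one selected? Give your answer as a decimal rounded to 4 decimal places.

0.1586

Compute the likelihood of the observed sequence for each case: P(data | box A) = (2/7)(2/6)(1/5)(3/4) = 0.014286; P(data | box B) = (3/5)(1/4)(0/3) = 0; P(data | box C) = (2/12)(2/11)(1/10)(8/9) = 0.0026936.
Multiplying each by its prior: 1/3 · 0.014286 = 0.0047619, 1/3 · 0 = 0, 1/3 · 0.0026936 = 0.00089787; these sum to 0.0056598.
So P(box C | data) = (0.00089787) / (0.0056598) = 0.15864.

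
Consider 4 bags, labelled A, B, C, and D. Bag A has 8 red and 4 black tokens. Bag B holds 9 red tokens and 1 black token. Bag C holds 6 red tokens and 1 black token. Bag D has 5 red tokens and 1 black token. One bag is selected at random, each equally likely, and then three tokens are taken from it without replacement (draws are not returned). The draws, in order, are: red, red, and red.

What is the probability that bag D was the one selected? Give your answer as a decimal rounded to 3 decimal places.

0.247

For each hypothesis, P(data | H) works out to: P(data | bag A) = (8/12)(7/11)(6/10) = 14/55; P(data | bag B) = (9/10)(8/9)(7/8) = 7/10; P(data | bag C) = (6/7)(5/6)(4/5) = 4/7; P(data | bag D) = (5/6)(4/5)(3/4) = 1/2.
Multiplying each by its prior: 1/4 · 14/55 = 7/110, 1/4 · 7/10 = 7/40, 1/4 · 4/7 = 1/7, 1/4 · 1/2 = 1/8; with total 39/77.
By Bayes' rule, P(bag D | data) = (1/8) / (39/77) = 77/312.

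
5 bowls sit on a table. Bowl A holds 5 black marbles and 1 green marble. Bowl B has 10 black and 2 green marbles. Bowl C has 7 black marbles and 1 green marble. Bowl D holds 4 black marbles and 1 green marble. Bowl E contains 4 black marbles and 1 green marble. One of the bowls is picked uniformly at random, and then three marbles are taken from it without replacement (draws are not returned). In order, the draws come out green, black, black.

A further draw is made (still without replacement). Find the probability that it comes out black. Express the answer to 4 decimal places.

Under each hypothesis, the probability of the observed sequence is: P(data | bowl A) = (1/6)(5/5)(4/4) = 0.16667; P(data | bowl B) = (2/12)(10/11)(9/10) = 0.13636; P(data | bowl C) = (1/8)(7/7)(6/6) = 0.125; P(data | bowl D) = (1/5)(4/4)(3/3) = 0.2; P(data | bowl E) = (1/5)(4/4)(3/3) = 0.2.
Multiplying each by its prior: 1/5 · 0.16667 = 0.033333, 1/5 · 0.13636 = 0.027273, 1/5 · 0.125 = 0.025, 1/5 · 0.2 = 0.04, 1/5 · 0.2 = 0.04; with total 0.16561.
Dividing through by the total gives posterior P(bowl A | data) = 0.20128, P(bowl B | data) = 0.16468, P(bowl C | data) = 0.15096, P(bowl D | data) = 0.24154, P(bowl E | data) = 0.24154.
Averaging over the posterior, P(black next | data) = (1)(0.20128) + (8/9)(0.16468) + (1)(0.15096) + (1)(0.24154) + (1)(0.24154) = 0.9817.

0.9817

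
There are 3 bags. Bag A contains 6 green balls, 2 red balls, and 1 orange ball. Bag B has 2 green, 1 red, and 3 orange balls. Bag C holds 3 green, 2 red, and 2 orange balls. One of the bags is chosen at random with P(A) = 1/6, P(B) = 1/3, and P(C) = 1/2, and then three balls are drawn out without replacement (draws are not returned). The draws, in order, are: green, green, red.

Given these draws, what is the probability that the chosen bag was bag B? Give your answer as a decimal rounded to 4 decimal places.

Compute the likelihood of the observed sequence for each case: P(data | bag A) = (6/9)(5/8)(2/7) = 5/42; P(data | bag B) = (2/6)(1/5)(1/4) = 1/60; P(data | bag C) = (3/7)(2/6)(2/5) = 2/35.
Multiplying each by its prior: 1/6 · 5/42 = 5/252, 1/3 · 1/60 = 1/180, 1/2 · 2/35 = 1/35; these sum to 17/315.
So P(bag B | data) = (1/180) / (17/315) = 7/68.

0.1029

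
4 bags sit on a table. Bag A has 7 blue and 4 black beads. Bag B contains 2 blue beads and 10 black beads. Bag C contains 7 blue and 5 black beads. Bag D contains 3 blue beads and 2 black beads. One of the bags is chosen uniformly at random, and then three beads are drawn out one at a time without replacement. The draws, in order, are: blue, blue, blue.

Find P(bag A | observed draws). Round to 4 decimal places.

Compute the likelihood of the observed sequence for each case: P(data | bag A) = (7/11)(6/10)(5/9) = 0.21212; P(data | bag B) = (2/12)(1/11)(0/10) = 0; P(data | bag C) = (7/12)(6/11)(5/10) = 0.15909; P(data | bag D) = (3/5)(2/4)(1/3) = 0.1.
The prior-weighted likelihoods are 1/4 · 0.21212 = 0.05303, 1/4 · 0 = 0, 1/4 · 0.15909 = 0.039773, 1/4 · 0.1 = 0.025; summing to 0.1178.
Therefore the posterior P(bag A | data) = (0.05303) / (0.1178) = 0.45016.

0.4502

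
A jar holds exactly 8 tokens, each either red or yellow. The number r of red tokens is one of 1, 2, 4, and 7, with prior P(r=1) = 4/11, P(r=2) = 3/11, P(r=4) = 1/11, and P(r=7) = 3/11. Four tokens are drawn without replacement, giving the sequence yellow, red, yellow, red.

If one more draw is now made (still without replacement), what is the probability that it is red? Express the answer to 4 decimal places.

For each hypothesis, P(data | H) works out to: P(data | r = 1) = (7/8)(1/7)(6/6)(0/5) = 0; P(data | r = 2) = (6/8)(2/7)(5/6)(1/5) = 0.035714; P(data | r = 4) = (4/8)(4/7)(3/6)(3/5) = 0.085714; P(data | r = 7) = (1/8)(7/7)(0/6) = 0.
The prior-weighted likelihoods are 4/11 · 0 = 0, 3/11 · 0.035714 = 0.0097403, 1/11 · 0.085714 = 0.0077922, 3/11 · 0 = 0; with total 0.017532.
Dividing through by the total gives posterior P(r = 1 | data) = 0, P(r = 2 | data) = 0.55556, P(r = 4 | data) = 0.44444, P(r = 7 | data) = 0.
The predictive probability is P(red next | data) = (0)(0.55556) + (1/2)(0.44444) = 0.22222.

0.2222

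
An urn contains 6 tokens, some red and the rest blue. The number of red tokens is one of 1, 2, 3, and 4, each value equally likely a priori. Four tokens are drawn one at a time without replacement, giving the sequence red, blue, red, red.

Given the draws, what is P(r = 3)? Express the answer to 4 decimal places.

0.2727

Compute the likelihood of the observed sequence for each case: P(data | r = 1) = (1/6)(5/5)(0/4) = 0; P(data | r = 2) = (2/6)(4/5)(1/4)(0/3) = 0; P(data | r = 3) = (3/6)(3/5)(2/4)(1/3) = 1/20; P(data | r = 4) = (4/6)(2/5)(3/4)(2/3) = 2/15.
Multiplying each by its prior: 1/4 · 0 = 0, 1/4 · 0 = 0, 1/4 · 1/20 = 1/80, 1/4 · 2/15 = 1/30; these sum to 11/240.
By Bayes' rule, P(r = 3 | data) = (1/80) / (11/240) = 3/11.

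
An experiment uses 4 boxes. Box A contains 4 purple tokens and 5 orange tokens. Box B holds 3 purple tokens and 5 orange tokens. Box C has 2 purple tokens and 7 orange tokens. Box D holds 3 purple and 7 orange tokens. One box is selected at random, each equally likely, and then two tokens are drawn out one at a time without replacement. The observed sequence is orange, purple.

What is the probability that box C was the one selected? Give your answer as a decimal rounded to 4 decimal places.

Compute the likelihood of the observed sequence for each case: P(data | box A) = (5/9)(4/8) = 0.27778; P(data | box B) = (5/8)(3/7) = 0.26786; P(data | box C) = (7/9)(2/8) = 0.19444; P(data | box D) = (7/10)(3/9) = 0.23333.
The prior-weighted likelihoods are 1/4 · 0.27778 = 0.069444, 1/4 · 0.26786 = 0.066964, 1/4 · 0.19444 = 0.048611, 1/4 · 0.23333 = 0.058333; summing to 0.24335.
Hence P(box C | data) = (0.048611) / (0.24335) = 0.19976.

0.1998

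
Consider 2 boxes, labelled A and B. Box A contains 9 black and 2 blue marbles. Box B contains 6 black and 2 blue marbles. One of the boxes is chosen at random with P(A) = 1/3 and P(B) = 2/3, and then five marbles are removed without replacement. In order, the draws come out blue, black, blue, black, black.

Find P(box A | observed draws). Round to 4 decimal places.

For each hypothesis, P(data | H) works out to: P(data | box A) = (2/11)(9/10)(1/9)(8/8)(7/7) = 1/55; P(data | box B) = (2/8)(6/7)(1/6)(5/5)(4/4) = 1/28.
Multiplying each by its prior: 1/3 · 1/55 = 1/165, 2/3 · 1/28 = 1/42; these sum to 23/770.
By Bayes' rule, P(box A | data) = (1/165) / (23/770) = 14/69.

0.2029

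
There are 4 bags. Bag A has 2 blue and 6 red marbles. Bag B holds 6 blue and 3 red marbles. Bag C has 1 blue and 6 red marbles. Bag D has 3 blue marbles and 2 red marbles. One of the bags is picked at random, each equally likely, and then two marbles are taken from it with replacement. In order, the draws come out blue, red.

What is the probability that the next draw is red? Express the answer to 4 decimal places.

0.5383

Compute the likelihood of the observed sequence for each case: P(data | bag A) = (2/8)(6/8) = 0.1875; P(data | bag B) = (6/9)(3/9) = 0.22222; P(data | bag C) = (1/7)(6/7) = 0.12245; P(data | bag D) = (3/5)(2/5) = 0.24.
The prior-weighted likelihoods are 1/4 · 0.1875 = 0.046875, 1/4 · 0.22222 = 0.055556, 1/4 · 0.12245 = 0.030612, 1/4 · 0.24 = 0.06; with total 0.19304.
The posterior is then P(bag A | data) = 0.24282, P(bag B | data) = 0.28779, P(bag C | data) = 0.15858, P(bag D | data) = 0.31081.
Averaging over the posterior, P(red next | data) = (3/4)(0.24282) + (1/3)(0.28779) + (6/7)(0.15858) + (2/5)(0.31081) = 0.53829.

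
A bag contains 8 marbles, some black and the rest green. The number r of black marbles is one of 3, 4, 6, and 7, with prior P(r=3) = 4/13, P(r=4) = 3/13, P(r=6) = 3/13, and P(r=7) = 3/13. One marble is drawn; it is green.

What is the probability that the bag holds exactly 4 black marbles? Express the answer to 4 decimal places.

Under each hypothesis, the probability of this draw is: P(data | r = 3) = (5/8) = 5/8; P(data | r = 4) = (4/8) = 1/2; P(data | r = 6) = (2/8) = 1/4; P(data | r = 7) = (1/8) = 1/8.
Weighting by the prior gives 4/13 · 5/8 = 5/26, 3/13 · 1/2 = 3/26, 3/13 · 1/4 = 3/52, 3/13 · 1/8 = 3/104; with total 41/104.
By Bayes' rule, P(r = 4 | data) = (3/26) / (41/104) = 12/41.

0.2927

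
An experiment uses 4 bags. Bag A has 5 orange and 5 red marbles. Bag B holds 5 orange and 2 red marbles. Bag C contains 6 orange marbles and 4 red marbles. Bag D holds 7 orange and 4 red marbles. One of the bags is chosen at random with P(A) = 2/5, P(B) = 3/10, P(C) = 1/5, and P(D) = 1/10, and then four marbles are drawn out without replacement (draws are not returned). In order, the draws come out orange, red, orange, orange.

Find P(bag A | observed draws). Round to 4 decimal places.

0.2472

Under each hypothesis, the probability of the observed sequence is: P(data | bag A) = (5/10)(5/9)(4/8)(3/7) = 5/84; P(data | bag B) = (5/7)(2/6)(4/5)(3/4) = 1/7; P(data | bag C) = (6/10)(4/9)(5/8)(4/7) = 2/21; P(data | bag D) = (7/11)(4/10)(6/9)(5/8) = 7/66.
Weighting by the prior gives 2/5 · 5/84 = 1/42, 3/10 · 1/7 = 3/70, 1/5 · 2/21 = 2/105, 1/10 · 7/66 = 7/660; summing to 89/924.
So P(bag A | data) = (1/42) / (89/924) = 22/89.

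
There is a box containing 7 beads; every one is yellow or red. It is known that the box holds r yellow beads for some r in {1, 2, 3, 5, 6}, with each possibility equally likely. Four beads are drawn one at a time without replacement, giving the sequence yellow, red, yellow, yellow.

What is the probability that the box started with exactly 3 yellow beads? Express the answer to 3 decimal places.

Compute the likelihood of the observed sequence for each case: P(data | r = 1) = (1/7)(6/6)(0/5) = 0; P(data | r = 2) = (2/7)(5/6)(1/5)(0/4) = 0; P(data | r = 3) = (3/7)(4/6)(2/5)(1/4) = 1/35; P(data | r = 5) = (5/7)(2/6)(4/5)(3/4) = 1/7; P(data | r = 6) = (6/7)(1/6)(5/5)(4/4) = 1/7.
The prior-weighted likelihoods are 1/5 · 0 = 0, 1/5 · 0 = 0, 1/5 · 1/35 = 1/175, 1/5 · 1/7 = 1/35, 1/5 · 1/7 = 1/35; summing to 11/175.
Therefore the posterior P(r = 3 | data) = (1/175) / (11/175) = 1/11.

0.091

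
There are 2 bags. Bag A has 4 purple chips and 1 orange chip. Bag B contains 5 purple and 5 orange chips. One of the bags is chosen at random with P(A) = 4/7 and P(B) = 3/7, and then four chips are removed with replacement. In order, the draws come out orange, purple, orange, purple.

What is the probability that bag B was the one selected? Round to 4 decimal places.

For each hypothesis, P(data | H) works out to: P(data | bag A) = (1/5)(4/5)(1/5)(4/5) = 0.0256; P(data | bag B) = (5/10)(5/10)(5/10)(5/10) = 0.0625.
The prior-weighted likelihoods are 4/7 · 0.0256 = 0.014629, 3/7 · 0.0625 = 0.026786; with total 0.041414.
Hence P(bag B | data) = (0.026786) / (0.041414) = 0.64677.

0.6468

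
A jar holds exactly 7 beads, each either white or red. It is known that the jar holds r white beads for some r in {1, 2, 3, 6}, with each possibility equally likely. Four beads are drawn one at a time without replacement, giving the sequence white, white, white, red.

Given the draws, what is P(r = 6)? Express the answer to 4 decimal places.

0.8333

The likelihood of the observed sequence under each hypothesis: P(data | r = 1) = (1/7)(0/6) = 0; P(data | r = 2) = (2/7)(1/6)(0/5) = 0; P(data | r = 3) = (3/7)(2/6)(1/5)(4/4) = 1/35; P(data | r = 6) = (6/7)(5/6)(4/5)(1/4) = 1/7.
The prior-weighted likelihoods are 1/4 · 0 = 0, 1/4 · 0 = 0, 1/4 · 1/35 = 1/140, 1/4 · 1/7 = 1/28; with total 3/70.
Therefore the posterior P(r = 6 | data) = (1/28) / (3/70) = 5/6.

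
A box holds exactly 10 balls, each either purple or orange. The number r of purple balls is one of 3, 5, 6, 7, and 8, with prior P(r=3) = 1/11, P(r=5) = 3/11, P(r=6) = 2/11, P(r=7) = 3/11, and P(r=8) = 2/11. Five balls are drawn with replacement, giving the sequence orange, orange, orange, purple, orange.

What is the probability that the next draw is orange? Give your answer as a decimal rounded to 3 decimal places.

0.533

Under each hypothesis, the probability of the observed sequence is: P(data | r = 3) = (7/10)(7/10)(7/10)(3/10)(7/10) = 0.07203; P(data | r = 5) = (5/10)(5/10)(5/10)(5/10)(5/10) = 0.03125; P(data | r = 6) = (4/10)(4/10)(4/10)(6/10)(4/10) = 0.01536; P(data | r = 7) = (3/10)(3/10)(3/10)(7/10)(3/10) = 0.00567; P(data | r = 8) = (2/10)(2/10)(2/10)(8/10)(2/10) = 0.00128.
Multiplying each by its prior: 1/11 · 0.07203 = 0.0065482, 3/11 · 0.03125 = 0.0085227, 2/11 · 0.01536 = 0.0027927, 3/11 · 0.00567 = 0.0015464, 2/11 · 0.00128 = 0.00023273; these sum to 0.019643.
The posterior is then P(r = 3 | data) = 0.33336, P(r = 5 | data) = 0.43389, P(r = 6 | data) = 0.14218, P(r = 7 | data) = 0.078724, P(r = 8 | data) = 0.011848.
The predictive probability is P(orange next | data) = (7/10)(0.33336) + (1/2)(0.43389) + (2/5)(0.14218) + (3/10)(0.078724) + (1/5)(0.011848) = 0.53316.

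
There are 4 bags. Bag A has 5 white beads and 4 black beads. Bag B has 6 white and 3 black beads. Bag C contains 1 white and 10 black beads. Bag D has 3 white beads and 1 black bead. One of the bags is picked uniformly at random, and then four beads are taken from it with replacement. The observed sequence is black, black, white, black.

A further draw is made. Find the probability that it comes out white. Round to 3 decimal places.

0.382

Compute the likelihood of the observed sequence for each case: P(data | bag A) = (4/9)(4/9)(5/9)(4/9) = 0.048773; P(data | bag B) = (3/9)(3/9)(6/9)(3/9) = 0.024691; P(data | bag C) = (10/11)(10/11)(1/11)(10/11) = 0.068301; P(data | bag D) = (1/4)(1/4)(3/4)(1/4) = 0.011719.
The prior-weighted likelihoods are 1/4 · 0.048773 = 0.012193, 1/4 · 0.024691 = 0.0061728, 1/4 · 0.068301 = 0.017075, 1/4 · 0.011719 = 0.0029297; with total 0.038371.
Normalising, the posterior is P(bag A | data) = 0.31777, P(bag B | data) = 0.16087, P(bag C | data) = 0.445, P(bag D | data) = 0.076351.
Averaging over the posterior, P(white next | data) = (5/9)(0.31777) + (2/3)(0.16087) + (1/11)(0.445) + (3/4)(0.076351) = 0.38151.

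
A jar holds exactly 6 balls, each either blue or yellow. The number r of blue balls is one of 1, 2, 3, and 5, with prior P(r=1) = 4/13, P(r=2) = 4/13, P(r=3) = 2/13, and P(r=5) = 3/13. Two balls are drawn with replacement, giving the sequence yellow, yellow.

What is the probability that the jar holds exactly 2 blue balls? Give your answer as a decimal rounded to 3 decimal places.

The likelihood of the observed sequence under each hypothesis: P(data | r = 1) = (5/6)(5/6) = 25/36; P(data | r = 2) = (4/6)(4/6) = 4/9; P(data | r = 3) = (3/6)(3/6) = 1/4; P(data | r = 5) = (1/6)(1/6) = 1/36.
The prior-weighted likelihoods are 4/13 · 25/36 = 25/117, 4/13 · 4/9 = 16/117, 2/13 · 1/4 = 1/26, 3/13 · 1/36 = 1/156; these sum to 185/468.
Hence P(r = 2 | data) = (16/117) / (185/468) = 64/185.

0.346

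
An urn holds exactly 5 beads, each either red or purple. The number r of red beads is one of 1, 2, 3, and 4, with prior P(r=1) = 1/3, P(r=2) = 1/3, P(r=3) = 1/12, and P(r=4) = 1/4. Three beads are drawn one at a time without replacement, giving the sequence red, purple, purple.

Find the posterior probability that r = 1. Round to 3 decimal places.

0.471

Under each hypothesis, the probability of the observed sequence is: P(data | r = 1) = (1/5)(4/4)(3/3) = 1/5; P(data | r = 2) = (2/5)(3/4)(2/3) = 1/5; P(data | r = 3) = (3/5)(2/4)(1/3) = 1/10; P(data | r = 4) = (4/5)(1/4)(0/3) = 0.
Multiplying each by its prior: 1/3 · 1/5 = 1/15, 1/3 · 1/5 = 1/15, 1/12 · 1/10 = 1/120, 1/4 · 0 = 0; with total 17/120.
By Bayes' rule, P(r = 1 | data) = (1/15) / (17/120) = 8/17.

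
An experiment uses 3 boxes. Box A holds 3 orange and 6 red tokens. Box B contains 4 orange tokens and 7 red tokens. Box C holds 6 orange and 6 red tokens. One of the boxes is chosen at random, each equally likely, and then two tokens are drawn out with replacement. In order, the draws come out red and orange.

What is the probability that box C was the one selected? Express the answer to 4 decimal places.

0.3553

The likelihood of the observed sequence under each hypothesis: P(data | box A) = (6/9)(3/9) = 0.22222; P(data | box B) = (7/11)(4/11) = 0.2314; P(data | box C) = (6/12)(6/12) = 0.25.
Weighting by the prior gives 1/3 · 0.22222 = 0.074074, 1/3 · 0.2314 = 0.077135, 1/3 · 0.25 = 0.083333; these sum to 0.23454.
Therefore the posterior P(box C | data) = (0.083333) / (0.23454) = 0.3553.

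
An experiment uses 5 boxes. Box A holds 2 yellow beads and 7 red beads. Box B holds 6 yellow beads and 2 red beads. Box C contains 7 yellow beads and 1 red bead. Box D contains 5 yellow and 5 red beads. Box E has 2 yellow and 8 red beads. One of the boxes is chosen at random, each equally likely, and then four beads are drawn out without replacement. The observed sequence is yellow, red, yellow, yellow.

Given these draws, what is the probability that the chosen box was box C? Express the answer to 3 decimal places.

0.382

Under each hypothesis, the probability of the observed sequence is: P(data | box A) = (2/9)(7/8)(1/7)(0/6) = 0; P(data | box B) = (6/8)(2/7)(5/6)(4/5) = 1/7; P(data | box C) = (7/8)(1/7)(6/6)(5/5) = 1/8; P(data | box D) = (5/10)(5/9)(4/8)(3/7) = 5/84; P(data | box E) = (2/10)(8/9)(1/8)(0/7) = 0.
Weighting by the prior gives 1/5 · 0 = 0, 1/5 · 1/7 = 1/35, 1/5 · 1/8 = 1/40, 1/5 · 5/84 = 1/84, 1/5 · 0 = 0; these sum to 11/168.
So P(box C | data) = (1/40) / (11/168) = 21/55.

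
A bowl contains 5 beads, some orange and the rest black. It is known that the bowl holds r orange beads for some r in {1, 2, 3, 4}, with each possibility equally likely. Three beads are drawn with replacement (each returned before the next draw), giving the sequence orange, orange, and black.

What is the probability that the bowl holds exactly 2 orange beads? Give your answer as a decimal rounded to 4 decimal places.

The likelihood of the observed sequence under each hypothesis: P(data | r = 1) = (1/5)(1/5)(4/5) = 4/125; P(data | r = 2) = (2/5)(2/5)(3/5) = 12/125; P(data | r = 3) = (3/5)(3/5)(2/5) = 18/125; P(data | r = 4) = (4/5)(4/5)(1/5) = 16/125.
Weighting by the prior gives 1/4 · 4/125 = 1/125, 1/4 · 12/125 = 3/125, 1/4 · 18/125 = 9/250, 1/4 · 16/125 = 4/125; these sum to 1/10.
Therefore the posterior P(r = 2 | data) = (3/125) / (1/10) = 6/25.

0.2400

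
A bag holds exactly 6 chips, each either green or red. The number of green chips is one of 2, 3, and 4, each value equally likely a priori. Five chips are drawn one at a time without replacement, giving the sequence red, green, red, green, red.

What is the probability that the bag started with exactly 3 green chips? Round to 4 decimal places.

0.4286

The likelihood of the observed sequence under each hypothesis: P(data | r = 2) = (4/6)(2/5)(3/4)(1/3)(2/2) = 1/15; P(data | r = 3) = (3/6)(3/5)(2/4)(2/3)(1/2) = 1/20; P(data | r = 4) = (2/6)(4/5)(1/4)(3/3)(0/2) = 0.
The prior-weighted likelihoods are 1/3 · 1/15 = 1/45, 1/3 · 1/20 = 1/60, 1/3 · 0 = 0; with total 7/180.
By Bayes' rule, P(r = 3 | data) = (1/60) / (7/180) = 3/7.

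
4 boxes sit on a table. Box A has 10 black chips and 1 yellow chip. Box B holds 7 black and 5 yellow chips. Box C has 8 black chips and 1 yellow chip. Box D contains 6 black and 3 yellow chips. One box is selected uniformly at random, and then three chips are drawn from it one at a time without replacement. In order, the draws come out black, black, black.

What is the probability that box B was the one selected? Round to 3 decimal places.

Under each hypothesis, the probability of the observed sequence is: P(data | box A) = (10/11)(9/10)(8/9) = 0.72727; P(data | box B) = (7/12)(6/11)(5/10) = 0.15909; P(data | box C) = (8/9)(7/8)(6/7) = 0.66667; P(data | box D) = (6/9)(5/8)(4/7) = 0.2381.
Weighting by the prior gives 1/4 · 0.72727 = 0.18182, 1/4 · 0.15909 = 0.039773, 1/4 · 0.66667 = 0.16667, 1/4 · 0.2381 = 0.059524; these sum to 0.44778.
Therefore the posterior P(box B | data) = (0.039773) / (0.44778) = 0.088822.

0.089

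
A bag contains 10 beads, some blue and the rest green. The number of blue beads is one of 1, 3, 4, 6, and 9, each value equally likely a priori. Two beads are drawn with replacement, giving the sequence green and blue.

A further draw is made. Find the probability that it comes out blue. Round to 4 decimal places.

0.4517

Under each hypothesis, the probability of the observed sequence is: P(data | r = 1) = (9/10)(1/10) = 9/100; P(data | r = 3) = (7/10)(3/10) = 21/100; P(data | r = 4) = (6/10)(4/10) = 6/25; P(data | r = 6) = (4/10)(6/10) = 6/25; P(data | r = 9) = (1/10)(9/10) = 9/100.
The prior-weighted likelihoods are 1/5 · 9/100 = 9/500, 1/5 · 21/100 = 21/500, 1/5 · 6/25 = 6/125, 1/5 · 6/25 = 6/125, 1/5 · 9/100 = 9/500; summing to 87/500.
Dividing through by the total gives posterior P(r = 1 | data) = 3/29, P(r = 3 | data) = 7/29, P(r = 4 | data) = 8/29, P(r = 6 | data) = 8/29, P(r = 9 | data) = 3/29.
So P(blue next | data) = Σ P(blue next | H) P(H | data) = (1/10)(3/29) + (3/10)(7/29) + (2/5)(8/29) + (3/5)(8/29) + (9/10)(3/29) = 131/290.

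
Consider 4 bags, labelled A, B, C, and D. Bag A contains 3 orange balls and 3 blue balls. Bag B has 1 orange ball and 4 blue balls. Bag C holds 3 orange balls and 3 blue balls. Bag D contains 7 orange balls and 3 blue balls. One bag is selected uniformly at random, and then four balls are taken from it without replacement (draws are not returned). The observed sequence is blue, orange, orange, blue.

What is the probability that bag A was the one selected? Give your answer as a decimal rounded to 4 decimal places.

0.4000

Under each hypothesis, the probability of the observed sequence is: P(data | bag A) = (3/6)(3/5)(2/4)(2/3) = 1/10; P(data | bag B) = (4/5)(1/4)(0/3) = 0; P(data | bag C) = (3/6)(3/5)(2/4)(2/3) = 1/10; P(data | bag D) = (3/10)(7/9)(6/8)(2/7) = 1/20.
Weighting by the prior gives 1/4 · 1/10 = 1/40, 1/4 · 0 = 0, 1/4 · 1/10 = 1/40, 1/4 · 1/20 = 1/80; these sum to 1/16.
By Bayes' rule, P(bag A | data) = (1/40) / (1/16) = 2/5.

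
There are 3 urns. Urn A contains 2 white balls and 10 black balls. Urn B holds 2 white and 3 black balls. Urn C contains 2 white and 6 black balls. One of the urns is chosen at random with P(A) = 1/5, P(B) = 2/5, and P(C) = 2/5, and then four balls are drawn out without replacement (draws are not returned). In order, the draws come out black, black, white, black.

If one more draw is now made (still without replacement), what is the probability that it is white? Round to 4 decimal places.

0.4722

The likelihood of the observed sequence under each hypothesis: P(data | urn A) = (10/12)(9/11)(2/10)(8/9) = 0.12121; P(data | urn B) = (3/5)(2/4)(2/3)(1/2) = 0.1; P(data | urn C) = (6/8)(5/7)(2/6)(4/5) = 0.14286.
Multiplying each by its prior: 1/5 · 0.12121 = 0.024242, 2/5 · 0.1 = 0.04, 2/5 · 0.14286 = 0.057143; these sum to 0.12139.
The posterior is then P(urn A | data) = 0.19971, P(urn B | data) = 0.32953, P(urn C | data) = 0.47076.
Averaging over the posterior, P(white next | data) = (1/8)(0.19971) + (1)(0.32953) + (1/4)(0.47076) = 0.47218.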